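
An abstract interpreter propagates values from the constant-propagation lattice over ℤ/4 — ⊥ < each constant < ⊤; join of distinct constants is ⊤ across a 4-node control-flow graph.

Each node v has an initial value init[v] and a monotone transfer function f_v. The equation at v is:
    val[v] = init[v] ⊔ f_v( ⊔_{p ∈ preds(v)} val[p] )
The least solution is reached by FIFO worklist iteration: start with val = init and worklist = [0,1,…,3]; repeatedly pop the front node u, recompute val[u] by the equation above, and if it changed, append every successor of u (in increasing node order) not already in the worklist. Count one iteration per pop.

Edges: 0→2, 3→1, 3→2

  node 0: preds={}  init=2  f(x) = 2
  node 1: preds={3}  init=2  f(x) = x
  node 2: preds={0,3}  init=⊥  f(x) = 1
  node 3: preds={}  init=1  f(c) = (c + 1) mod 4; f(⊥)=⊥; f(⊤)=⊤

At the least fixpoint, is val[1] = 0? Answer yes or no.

no

Trace (4 dequeues):
  [1] u=0 | in ⊥ | out 2 | ==
  [2] u=1 | in 1 | out ⊤ | prev 2 | push {}
  [3] u=2 | in ⊤ | out 1 | prev ⊥ | push {}
  [4] u=3 | in ⊥ | out 1 | ==

Converged values:
  [0] 2
  [1] ⊤
  [2] 1
  [3] 1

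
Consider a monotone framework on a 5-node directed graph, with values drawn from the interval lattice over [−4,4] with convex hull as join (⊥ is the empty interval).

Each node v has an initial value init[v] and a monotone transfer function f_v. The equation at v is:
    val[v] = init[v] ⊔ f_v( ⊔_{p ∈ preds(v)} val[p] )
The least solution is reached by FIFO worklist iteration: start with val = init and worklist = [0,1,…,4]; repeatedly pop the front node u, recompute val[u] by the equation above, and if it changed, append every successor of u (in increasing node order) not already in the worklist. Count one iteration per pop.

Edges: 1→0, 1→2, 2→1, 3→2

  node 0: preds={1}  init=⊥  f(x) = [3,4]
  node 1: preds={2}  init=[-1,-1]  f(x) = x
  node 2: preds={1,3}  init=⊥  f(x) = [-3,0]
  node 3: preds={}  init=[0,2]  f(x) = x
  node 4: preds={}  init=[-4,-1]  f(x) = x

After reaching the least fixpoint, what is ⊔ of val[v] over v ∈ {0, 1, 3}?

[-3,4]

Worklist (8 pops):
  #1 pop 0: in=[-1,-1] → [3,4] (was ⊥); enqueue []
  #2 pop 1: in=⊥ → [-1,-1] (no change)
  #3 pop 2: in=[-1,2] → [-3,0] (was ⊥); enqueue [1]
  #4 pop 3: in=⊥ → [0,2] (no change)
  #5 pop 4: in=⊥ → [-4,-1] (no change)
  #6 pop 1: in=[-3,0] → [-3,0] (was [-1,-1]); enqueue [0,2]
  #7 pop 0: in=[-3,0] → [3,4] (no change)
  #8 pop 2: in=[-3,2] → [-3,0] (no change)

Fixpoint:
  val[0] = [3,4]
  val[1] = [-3,0]
  val[2] = [-3,0]
  val[3] = [0,2]
  val[4] = [-4,-1]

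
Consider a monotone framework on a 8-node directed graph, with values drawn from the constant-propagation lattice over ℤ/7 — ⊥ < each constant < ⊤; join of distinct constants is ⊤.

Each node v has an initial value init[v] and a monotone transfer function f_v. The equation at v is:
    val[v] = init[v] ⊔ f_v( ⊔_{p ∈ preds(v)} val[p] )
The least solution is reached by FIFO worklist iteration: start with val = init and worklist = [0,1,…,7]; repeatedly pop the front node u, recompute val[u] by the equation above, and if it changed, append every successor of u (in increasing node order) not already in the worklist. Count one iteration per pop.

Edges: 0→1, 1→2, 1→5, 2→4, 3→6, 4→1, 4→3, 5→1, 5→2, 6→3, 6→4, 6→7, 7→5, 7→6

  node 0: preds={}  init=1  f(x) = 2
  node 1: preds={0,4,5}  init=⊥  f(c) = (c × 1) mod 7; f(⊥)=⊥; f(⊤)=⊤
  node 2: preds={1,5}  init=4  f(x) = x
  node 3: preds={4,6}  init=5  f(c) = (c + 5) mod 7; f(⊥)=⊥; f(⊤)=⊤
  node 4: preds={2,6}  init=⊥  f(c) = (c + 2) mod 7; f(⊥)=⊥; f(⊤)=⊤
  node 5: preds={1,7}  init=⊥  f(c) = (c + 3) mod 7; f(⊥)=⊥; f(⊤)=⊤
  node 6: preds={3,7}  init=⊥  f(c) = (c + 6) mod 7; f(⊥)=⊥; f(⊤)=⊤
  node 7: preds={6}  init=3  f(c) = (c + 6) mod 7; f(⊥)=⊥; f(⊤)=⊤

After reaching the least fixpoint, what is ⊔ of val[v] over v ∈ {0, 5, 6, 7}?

Worklist (14 pops):
  #1 pop 0: in=⊥ → ⊤ (was 1); enqueue []
  #2 pop 1: in=⊤ → ⊤ (was ⊥); enqueue []
  #3 pop 2: in=⊤ → ⊤ (was 4); enqueue []
  #4 pop 3: in=⊥ → 5 (no change)
  #5 pop 4: in=⊤ → ⊤ (was ⊥); enqueue [1,3]
  #6 pop 5: in=⊤ → ⊤ (was ⊥); enqueue [2]
  #7 pop 6: in=⊤ → ⊤ (was ⊥); enqueue [4]
  #8 pop 7: in=⊤ → ⊤ (was 3); enqueue [5,6]
  #9 pop 1: in=⊤ → ⊤ (no change)
  #10 pop 3: in=⊤ → ⊤ (was 5); enqueue []
  #11 pop 2: in=⊤ → ⊤ (no change)
  #12 pop 4: in=⊤ → ⊤ (no change)
  #13 pop 5: in=⊤ → ⊤ (no change)
  #14 pop 6: in=⊤ → ⊤ (no change)

Fixpoint:
  val[0] = ⊤
  val[1] = ⊤
  val[2] = ⊤
  val[3] = ⊤
  val[4] = ⊤
  val[5] = ⊤
  val[6] = ⊤
  val[7] = ⊤

⊤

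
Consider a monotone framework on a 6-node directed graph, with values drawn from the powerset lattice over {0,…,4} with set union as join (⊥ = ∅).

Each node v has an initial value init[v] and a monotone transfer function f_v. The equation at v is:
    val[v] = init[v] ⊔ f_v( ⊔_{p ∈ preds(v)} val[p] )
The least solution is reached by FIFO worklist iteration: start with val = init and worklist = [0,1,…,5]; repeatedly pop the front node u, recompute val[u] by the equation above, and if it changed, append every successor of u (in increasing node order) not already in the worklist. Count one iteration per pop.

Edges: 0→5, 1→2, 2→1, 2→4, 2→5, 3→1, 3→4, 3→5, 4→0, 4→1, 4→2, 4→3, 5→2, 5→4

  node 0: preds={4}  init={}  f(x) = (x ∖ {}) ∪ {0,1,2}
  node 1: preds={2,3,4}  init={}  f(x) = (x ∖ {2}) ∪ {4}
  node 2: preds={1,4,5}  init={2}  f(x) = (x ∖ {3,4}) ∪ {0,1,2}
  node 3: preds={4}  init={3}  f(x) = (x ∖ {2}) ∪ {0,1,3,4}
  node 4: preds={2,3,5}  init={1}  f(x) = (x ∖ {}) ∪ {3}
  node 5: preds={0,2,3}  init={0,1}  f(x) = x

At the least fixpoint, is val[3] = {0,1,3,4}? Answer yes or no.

Trace (12 dequeues):
  [1] u=0 | in {1} | out {0,1,2} | prev {} | push {}
  [2] u=1 | in {1,2,3} | out {1,3,4} | prev {} | push {}
  [3] u=2 | in {0,1,3,4} | out {0,1,2} | prev {2} | push {1}
  [4] u=3 | in {1} | out {0,1,3,4} | prev {3} | push {}
  [5] u=4 | in {0,1,2,3,4} | out {0,1,2,3,4} | prev {1} | push {0,2,3}
  [6] u=5 | in {0,1,2,3,4} | out {0,1,2,3,4} | prev {0,1} | push {4}
  [7] u=1 | in {0,1,2,3,4} | out {0,1,3,4} | prev {1,3,4} | push {}
  [8] u=0 | in {0,1,2,3,4} | out {0,1,2,3,4} | prev {0,1,2} | push {5}
  [9] u=2 | in {0,1,2,3,4} | out {0,1,2} | ==
  [10] u=3 | in {0,1,2,3,4} | out {0,1,3,4} | ==
  [11] u=4 | in {0,1,2,3,4} | out {0,1,2,3,4} | ==
  [12] u=5 | in {0,1,2,3,4} | out {0,1,2,3,4} | ==

Converged values:
  [0] {0,1,2,3,4}
  [1] {0,1,3,4}
  [2] {0,1,2}
  [3] {0,1,3,4}
  [4] {0,1,2,3,4}
  [5] {0,1,2,3,4}

yes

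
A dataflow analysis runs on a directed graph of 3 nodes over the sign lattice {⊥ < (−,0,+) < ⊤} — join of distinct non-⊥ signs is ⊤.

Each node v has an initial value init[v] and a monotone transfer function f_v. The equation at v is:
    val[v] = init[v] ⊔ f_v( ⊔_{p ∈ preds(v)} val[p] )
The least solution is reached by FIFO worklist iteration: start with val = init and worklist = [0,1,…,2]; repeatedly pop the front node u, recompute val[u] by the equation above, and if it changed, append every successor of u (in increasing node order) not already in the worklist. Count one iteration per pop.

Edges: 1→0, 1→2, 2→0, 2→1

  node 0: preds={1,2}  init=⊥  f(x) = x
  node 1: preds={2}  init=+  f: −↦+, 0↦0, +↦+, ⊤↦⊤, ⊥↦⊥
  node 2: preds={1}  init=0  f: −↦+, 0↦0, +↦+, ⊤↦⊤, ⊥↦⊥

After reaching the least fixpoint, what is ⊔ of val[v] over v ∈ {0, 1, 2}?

⊤

Worklist (5 pops):
  #1 pop 0: in=⊤ → ⊤ (was ⊥); enqueue []
  #2 pop 1: in=0 → ⊤ (was +); enqueue [0]
  #3 pop 2: in=⊤ → ⊤ (was 0); enqueue [1]
  #4 pop 0: in=⊤ → ⊤ (no change)
  #5 pop 1: in=⊤ → ⊤ (no change)

Fixpoint:
  val[0] = ⊤
  val[1] = ⊤
  val[2] = ⊤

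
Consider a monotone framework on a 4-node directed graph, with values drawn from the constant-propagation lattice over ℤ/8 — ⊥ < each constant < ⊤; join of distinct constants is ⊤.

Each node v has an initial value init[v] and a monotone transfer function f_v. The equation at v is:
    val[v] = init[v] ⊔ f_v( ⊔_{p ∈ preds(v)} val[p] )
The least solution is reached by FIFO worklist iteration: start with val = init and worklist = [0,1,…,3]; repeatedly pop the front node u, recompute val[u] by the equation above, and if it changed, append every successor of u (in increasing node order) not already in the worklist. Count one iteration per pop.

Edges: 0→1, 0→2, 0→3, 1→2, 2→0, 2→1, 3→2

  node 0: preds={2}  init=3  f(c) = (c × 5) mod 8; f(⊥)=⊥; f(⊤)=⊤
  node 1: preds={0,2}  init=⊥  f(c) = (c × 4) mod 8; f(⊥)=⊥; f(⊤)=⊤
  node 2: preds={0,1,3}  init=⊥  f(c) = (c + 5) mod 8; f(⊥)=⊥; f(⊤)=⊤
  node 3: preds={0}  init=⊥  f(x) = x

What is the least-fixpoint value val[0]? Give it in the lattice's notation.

Iteration log — 9 steps:
  step 1. node 0  ⊔preds=⊥  new=3  stable
  step 2. node 1  ⊔preds=3  new=4  old=⊥  +wl: 
  step 3. node 2  ⊔preds=⊤  new=⊤  old=⊥  +wl: 0,1
  step 4. node 3  ⊔preds=3  new=3  old=⊥  +wl: 2
  step 5. node 0  ⊔preds=⊤  new=⊤  old=3  +wl: 3
  step 6. node 1  ⊔preds=⊤  new=⊤  old=4  +wl: 
  step 7. node 2  ⊔preds=⊤  new=⊤  stable
  step 8. node 3  ⊔preds=⊤  new=⊤  old=3  +wl: 2
  step 9. node 2  ⊔preds=⊤  new=⊤  stable

Least fixpoint reached:
  node 0: ⊤
  node 1: ⊤
  node 2: ⊤
  node 3: ⊤

⊤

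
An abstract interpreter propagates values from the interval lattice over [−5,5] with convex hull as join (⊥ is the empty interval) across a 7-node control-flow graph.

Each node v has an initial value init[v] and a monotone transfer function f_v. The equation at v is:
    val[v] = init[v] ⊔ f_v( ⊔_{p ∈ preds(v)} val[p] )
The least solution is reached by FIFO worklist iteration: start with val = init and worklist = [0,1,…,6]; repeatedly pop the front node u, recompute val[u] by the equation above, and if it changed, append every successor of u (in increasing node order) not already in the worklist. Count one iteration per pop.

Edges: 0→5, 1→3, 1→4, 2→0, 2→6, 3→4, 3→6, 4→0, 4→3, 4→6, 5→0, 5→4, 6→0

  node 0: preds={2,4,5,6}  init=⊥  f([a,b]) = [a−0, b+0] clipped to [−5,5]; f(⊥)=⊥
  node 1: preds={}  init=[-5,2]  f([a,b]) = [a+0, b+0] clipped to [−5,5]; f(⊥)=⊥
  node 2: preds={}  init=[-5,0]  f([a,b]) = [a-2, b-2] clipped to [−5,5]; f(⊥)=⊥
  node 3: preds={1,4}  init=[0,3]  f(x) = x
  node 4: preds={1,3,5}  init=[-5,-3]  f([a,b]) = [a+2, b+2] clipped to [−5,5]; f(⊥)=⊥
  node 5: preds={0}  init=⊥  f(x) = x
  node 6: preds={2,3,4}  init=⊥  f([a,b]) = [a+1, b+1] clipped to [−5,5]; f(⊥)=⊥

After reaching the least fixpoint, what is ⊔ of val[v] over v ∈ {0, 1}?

[-5,5]

Trace (14 dequeues):
  [1] u=0 | in [-5,0] | out [-5,0] | prev ⊥ | push {}
  [2] u=1 | in ⊥ | out [-5,2] | ==
  [3] u=2 | in ⊥ | out [-5,0] | ==
  [4] u=3 | in [-5,2] | out [-5,3] | prev [0,3] | push {}
  [5] u=4 | in [-5,3] | out [-5,5] | prev [-5,-3] | push {0,3}
  [6] u=5 | in [-5,0] | out [-5,0] | prev ⊥ | push {4}
  [7] u=6 | in [-5,5] | out [-4,5] | prev ⊥ | push {}
  [8] u=0 | in [-5,5] | out [-5,5] | prev [-5,0] | push {5}
  [9] u=3 | in [-5,5] | out [-5,5] | prev [-5,3] | push {6}
  [10] u=4 | in [-5,5] | out [-5,5] | ==
  [11] u=5 | in [-5,5] | out [-5,5] | prev [-5,0] | push {0,4}
  [12] u=6 | in [-5,5] | out [-4,5] | ==
  [13] u=0 | in [-5,5] | out [-5,5] | ==
  [14] u=4 | in [-5,5] | out [-5,5] | ==

Converged values:
  [0] [-5,5]
  [1] [-5,2]
  [2] [-5,0]
  [3] [-5,5]
  [4] [-5,5]
  [5] [-5,5]
  [6] [-4,5]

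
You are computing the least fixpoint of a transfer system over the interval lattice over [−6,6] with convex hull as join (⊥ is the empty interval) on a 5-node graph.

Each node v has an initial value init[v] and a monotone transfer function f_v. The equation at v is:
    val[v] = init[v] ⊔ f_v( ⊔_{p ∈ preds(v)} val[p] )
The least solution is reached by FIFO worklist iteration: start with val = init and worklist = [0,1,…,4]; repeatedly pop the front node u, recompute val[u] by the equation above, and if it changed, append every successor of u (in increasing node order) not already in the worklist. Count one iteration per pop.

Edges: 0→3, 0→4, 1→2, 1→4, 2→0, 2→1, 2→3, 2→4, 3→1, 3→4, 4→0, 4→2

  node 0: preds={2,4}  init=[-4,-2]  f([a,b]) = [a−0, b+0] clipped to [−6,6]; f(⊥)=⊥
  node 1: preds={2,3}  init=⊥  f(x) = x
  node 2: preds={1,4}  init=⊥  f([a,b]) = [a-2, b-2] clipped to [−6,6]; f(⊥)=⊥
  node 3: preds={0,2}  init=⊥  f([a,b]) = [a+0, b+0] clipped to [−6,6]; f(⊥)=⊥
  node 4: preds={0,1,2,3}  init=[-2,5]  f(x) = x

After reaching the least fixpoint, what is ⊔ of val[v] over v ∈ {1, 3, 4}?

[-6,5]

Iteration log — 15 steps:
  step 1. node 0  ⊔preds=[-2,5]  new=[-4,5]  old=[-4,-2]  +wl: 
  step 2. node 1  ⊔preds=⊥  new=⊥  stable
  step 3. node 2  ⊔preds=[-2,5]  new=[-4,3]  old=⊥  +wl: 0,1
  step 4. node 3  ⊔preds=[-4,5]  new=[-4,5]  old=⊥  +wl: 
  step 5. node 4  ⊔preds=[-4,5]  new=[-4,5]  old=[-2,5]  +wl: 2
  step 6. node 0  ⊔preds=[-4,5]  new=[-4,5]  stable
  step 7. node 1  ⊔preds=[-4,5]  new=[-4,5]  old=⊥  +wl: 4
  step 8. node 2  ⊔preds=[-4,5]  new=[-6,3]  old=[-4,3]  +wl: 0,1,3
  step 9. node 4  ⊔preds=[-6,5]  new=[-6,5]  old=[-4,5]  +wl: 2
  step 10. node 0  ⊔preds=[-6,5]  new=[-6,5]  old=[-4,5]  +wl: 4
  step 11. node 1  ⊔preds=[-6,5]  new=[-6,5]  old=[-4,5]  +wl: 
  step 12. node 3  ⊔preds=[-6,5]  new=[-6,5]  old=[-4,5]  +wl: 1
  step 13. node 2  ⊔preds=[-6,5]  new=[-6,3]  stable
  step 14. node 4  ⊔preds=[-6,5]  new=[-6,5]  stable
  step 15. node 1  ⊔preds=[-6,5]  new=[-6,5]  stable

Least fixpoint reached:
  node 0: [-6,5]
  node 1: [-6,5]
  node 2: [-6,3]
  node 3: [-6,5]
  node 4: [-6,5]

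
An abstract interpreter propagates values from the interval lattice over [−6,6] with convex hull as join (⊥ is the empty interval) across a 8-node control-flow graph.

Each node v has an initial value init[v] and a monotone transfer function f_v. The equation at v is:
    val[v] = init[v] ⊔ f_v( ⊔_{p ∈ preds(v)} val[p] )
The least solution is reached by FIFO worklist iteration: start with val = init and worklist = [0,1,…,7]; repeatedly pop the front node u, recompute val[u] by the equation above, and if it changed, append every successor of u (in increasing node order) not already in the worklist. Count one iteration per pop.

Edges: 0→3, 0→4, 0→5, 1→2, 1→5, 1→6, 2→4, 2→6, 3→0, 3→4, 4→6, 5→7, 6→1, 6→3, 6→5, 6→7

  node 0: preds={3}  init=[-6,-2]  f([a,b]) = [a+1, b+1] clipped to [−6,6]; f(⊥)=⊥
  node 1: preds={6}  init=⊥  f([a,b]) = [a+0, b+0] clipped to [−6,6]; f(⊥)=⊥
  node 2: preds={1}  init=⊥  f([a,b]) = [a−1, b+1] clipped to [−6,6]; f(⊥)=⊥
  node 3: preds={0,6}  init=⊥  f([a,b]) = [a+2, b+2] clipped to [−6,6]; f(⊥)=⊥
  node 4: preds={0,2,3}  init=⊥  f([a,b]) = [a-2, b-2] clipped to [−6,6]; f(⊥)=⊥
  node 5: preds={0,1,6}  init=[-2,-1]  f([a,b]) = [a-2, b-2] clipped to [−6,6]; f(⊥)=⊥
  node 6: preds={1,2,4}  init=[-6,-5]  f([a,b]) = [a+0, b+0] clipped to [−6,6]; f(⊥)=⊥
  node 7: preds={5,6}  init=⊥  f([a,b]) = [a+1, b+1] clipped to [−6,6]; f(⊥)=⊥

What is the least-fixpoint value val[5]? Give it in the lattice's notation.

Worklist (53 pops):
  #1 pop 0: in=⊥ → [-6,-2] (no change)
  #2 pop 1: in=[-6,-5] → [-6,-5] (was ⊥); enqueue []
  #3 pop 2: in=[-6,-5] → [-6,-4] (was ⊥); enqueue []
  #4 pop 3: in=[-6,-2] → [-4,0] (was ⊥); enqueue [0]
  #5 pop 4: in=[-6,0] → [-6,-2] (was ⊥); enqueue []
  #6 pop 5: in=[-6,-2] → [-6,-1] (was [-2,-1]); enqueue []
  #7 pop 6: in=[-6,-2] → [-6,-2] (was [-6,-5]); enqueue [1,3,5]
  #8 pop 7: in=[-6,-1] → [-5,0] (was ⊥); enqueue []
  #9 pop 0: in=[-4,0] → [-6,1] (was [-6,-2]); enqueue [4]
  #10 pop 1: in=[-6,-2] → [-6,-2] (was [-6,-5]); enqueue [2,6]
  #11 pop 3: in=[-6,1] → [-4,3] (was [-4,0]); enqueue [0]
  #12 pop 5: in=[-6,1] → [-6,-1] (no change)
  #13 pop 4: in=[-6,3] → [-6,1] (was [-6,-2]); enqueue []
  #14 pop 2: in=[-6,-2] → [-6,-1] (was [-6,-4]); enqueue [4]
  #15 pop 6: in=[-6,1] → [-6,1] (was [-6,-2]); enqueue [1,3,5,7]
  #16 pop 0: in=[-4,3] → [-6,4] (was [-6,1]); enqueue []
  #17 pop 4: in=[-6,4] → [-6,2] (was [-6,1]); enqueue [6]
  #18 pop 1: in=[-6,1] → [-6,1] (was [-6,-2]); enqueue [2]
  #19 pop 3: in=[-6,4] → [-4,6] (was [-4,3]); enqueue [0,4]
  #20 pop 5: in=[-6,4] → [-6,2] (was [-6,-1]); enqueue []
  #21 pop 7: in=[-6,2] → [-5,3] (was [-5,0]); enqueue []
  #22 pop 6: in=[-6,2] → [-6,2] (was [-6,1]); enqueue [1,3,5,7]
  #23 pop 2: in=[-6,1] → [-6,2] (was [-6,-1]); enqueue [6]
  #24 pop 0: in=[-4,6] → [-6,6] (was [-6,4]); enqueue []
  #25 pop 4: in=[-6,6] → [-6,4] (was [-6,2]); enqueue []
  #26 pop 1: in=[-6,2] → [-6,2] (was [-6,1]); enqueue [2]
  #27 pop 3: in=[-6,6] → [-4,6] (no change)
  #28 pop 5: in=[-6,6] → [-6,4] (was [-6,2]); enqueue []
  #29 pop 7: in=[-6,4] → [-5,5] (was [-5,3]); enqueue []
  #30 pop 6: in=[-6,4] → [-6,4] (was [-6,2]); enqueue [1,3,5,7]
  #31 pop 2: in=[-6,2] → [-6,3] (was [-6,2]); enqueue [4,6]
  #32 pop 1: in=[-6,4] → [-6,4] (was [-6,2]); enqueue [2]
  #33 pop 3: in=[-6,6] → [-4,6] (no change)
  #34 pop 5: in=[-6,6] → [-6,4] (no change)
  #35 pop 7: in=[-6,4] → [-5,5] (no change)
  #36 pop 4: in=[-6,6] → [-6,4] (no change)
  #37 pop 6: in=[-6,4] → [-6,4] (no change)
  #38 pop 2: in=[-6,4] → [-6,5] (was [-6,3]); enqueue [4,6]
  #39 pop 4: in=[-6,6] → [-6,4] (no change)
  #40 pop 6: in=[-6,5] → [-6,5] (was [-6,4]); enqueue [1,3,5,7]
  #41 pop 1: in=[-6,5] → [-6,5] (was [-6,4]); enqueue [2,6]
  #42 pop 3: in=[-6,6] → [-4,6] (no change)
  #43 pop 5: in=[-6,6] → [-6,4] (no change)
  #44 pop 7: in=[-6,5] → [-5,6] (was [-5,5]); enqueue []
  #45 pop 2: in=[-6,5] → [-6,6] (was [-6,5]); enqueue [4]
  #46 pop 6: in=[-6,6] → [-6,6] (was [-6,5]); enqueue [1,3,5,7]
  #47 pop 4: in=[-6,6] → [-6,4] (no change)
  #48 pop 1: in=[-6,6] → [-6,6] (was [-6,5]); enqueue [2,6]
  #49 pop 3: in=[-6,6] → [-4,6] (no change)
  #50 pop 5: in=[-6,6] → [-6,4] (no change)
  #51 pop 7: in=[-6,6] → [-5,6] (no change)
  #52 pop 2: in=[-6,6] → [-6,6] (no change)
  #53 pop 6: in=[-6,6] → [-6,6] (no change)

Fixpoint:
  val[0] = [-6,6]
  val[1] = [-6,6]
  val[2] = [-6,6]
  val[3] = [-4,6]
  val[4] = [-6,4]
  val[5] = [-6,4]
  val[6] = [-6,6]
  val[7] = [-5,6]

[-6,4]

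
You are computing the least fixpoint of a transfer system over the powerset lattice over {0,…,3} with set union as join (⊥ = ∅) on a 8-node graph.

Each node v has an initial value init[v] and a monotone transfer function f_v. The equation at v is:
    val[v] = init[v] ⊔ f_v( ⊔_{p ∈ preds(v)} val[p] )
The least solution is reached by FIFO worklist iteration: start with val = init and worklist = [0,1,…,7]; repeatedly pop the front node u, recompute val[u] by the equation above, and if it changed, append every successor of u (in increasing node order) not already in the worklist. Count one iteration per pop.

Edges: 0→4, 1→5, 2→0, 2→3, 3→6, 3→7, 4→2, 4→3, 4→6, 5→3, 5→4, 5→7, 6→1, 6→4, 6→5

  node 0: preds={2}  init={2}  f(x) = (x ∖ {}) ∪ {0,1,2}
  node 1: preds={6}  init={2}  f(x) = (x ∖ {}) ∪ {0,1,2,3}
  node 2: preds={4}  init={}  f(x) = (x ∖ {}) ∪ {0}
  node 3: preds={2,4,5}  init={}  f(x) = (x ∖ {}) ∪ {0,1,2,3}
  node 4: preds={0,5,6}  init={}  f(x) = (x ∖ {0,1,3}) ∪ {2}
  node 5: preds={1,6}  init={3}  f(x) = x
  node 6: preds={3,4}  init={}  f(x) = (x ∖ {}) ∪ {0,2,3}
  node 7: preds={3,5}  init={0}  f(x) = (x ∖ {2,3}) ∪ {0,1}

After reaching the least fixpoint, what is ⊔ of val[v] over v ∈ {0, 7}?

{0,1,2}

Trace (15 dequeues):
  [1] u=0 | in {} | out {0,1,2} | prev {2} | push {}
  [2] u=1 | in {} | out {0,1,2,3} | prev {2} | push {}
  [3] u=2 | in {} | out {0} | prev {} | push {0}
  [4] u=3 | in {0,3} | out {0,1,2,3} | prev {} | push {}
  [5] u=4 | in {0,1,2,3} | out {2} | prev {} | push {2,3}
  [6] u=5 | in {0,1,2,3} | out {0,1,2,3} | prev {3} | push {4}
  [7] u=6 | in {0,1,2,3} | out {0,1,2,3} | prev {} | push {1,5}
  [8] u=7 | in {0,1,2,3} | out {0,1} | prev {0} | push {}
  [9] u=0 | in {0} | out {0,1,2} | ==
  [10] u=2 | in {2} | out {0,2} | prev {0} | push {0}
  [11] u=3 | in {0,1,2,3} | out {0,1,2,3} | ==
  [12] u=4 | in {0,1,2,3} | out {2} | ==
  [13] u=1 | in {0,1,2,3} | out {0,1,2,3} | ==
  [14] u=5 | in {0,1,2,3} | out {0,1,2,3} | ==
  [15] u=0 | in {0,2} | out {0,1,2} | ==

Converged values:
  [0] {0,1,2}
  [1] {0,1,2,3}
  [2] {0,2}
  [3] {0,1,2,3}
  [4] {2}
  [5] {0,1,2,3}
  [6] {0,1,2,3}
  [7] {0,1}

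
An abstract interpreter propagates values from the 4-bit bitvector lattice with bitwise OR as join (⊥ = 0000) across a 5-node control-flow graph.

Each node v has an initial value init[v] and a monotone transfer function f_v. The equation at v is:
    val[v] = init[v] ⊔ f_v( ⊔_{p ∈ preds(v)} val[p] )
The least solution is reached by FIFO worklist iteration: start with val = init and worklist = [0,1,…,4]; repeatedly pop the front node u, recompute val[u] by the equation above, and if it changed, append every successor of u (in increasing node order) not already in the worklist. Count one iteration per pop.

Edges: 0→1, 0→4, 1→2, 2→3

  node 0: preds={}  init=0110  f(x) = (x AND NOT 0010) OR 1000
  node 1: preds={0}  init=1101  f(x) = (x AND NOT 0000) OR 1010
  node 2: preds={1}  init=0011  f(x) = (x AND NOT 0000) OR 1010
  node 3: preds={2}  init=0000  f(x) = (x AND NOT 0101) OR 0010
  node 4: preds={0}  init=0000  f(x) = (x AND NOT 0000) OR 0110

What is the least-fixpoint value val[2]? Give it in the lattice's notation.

Worklist (5 pops):
  #1 pop 0: in=0000 → 1110 (was 0110); enqueue []
  #2 pop 1: in=1110 → 1111 (was 1101); enqueue []
  #3 pop 2: in=1111 → 1111 (was 0011); enqueue []
  #4 pop 3: in=1111 → 1010 (was 0000); enqueue []
  #5 pop 4: in=1110 → 1110 (was 0000); enqueue []

Fixpoint:
  val[0] = 1110
  val[1] = 1111
  val[2] = 1111
  val[3] = 1010
  val[4] = 1110

1111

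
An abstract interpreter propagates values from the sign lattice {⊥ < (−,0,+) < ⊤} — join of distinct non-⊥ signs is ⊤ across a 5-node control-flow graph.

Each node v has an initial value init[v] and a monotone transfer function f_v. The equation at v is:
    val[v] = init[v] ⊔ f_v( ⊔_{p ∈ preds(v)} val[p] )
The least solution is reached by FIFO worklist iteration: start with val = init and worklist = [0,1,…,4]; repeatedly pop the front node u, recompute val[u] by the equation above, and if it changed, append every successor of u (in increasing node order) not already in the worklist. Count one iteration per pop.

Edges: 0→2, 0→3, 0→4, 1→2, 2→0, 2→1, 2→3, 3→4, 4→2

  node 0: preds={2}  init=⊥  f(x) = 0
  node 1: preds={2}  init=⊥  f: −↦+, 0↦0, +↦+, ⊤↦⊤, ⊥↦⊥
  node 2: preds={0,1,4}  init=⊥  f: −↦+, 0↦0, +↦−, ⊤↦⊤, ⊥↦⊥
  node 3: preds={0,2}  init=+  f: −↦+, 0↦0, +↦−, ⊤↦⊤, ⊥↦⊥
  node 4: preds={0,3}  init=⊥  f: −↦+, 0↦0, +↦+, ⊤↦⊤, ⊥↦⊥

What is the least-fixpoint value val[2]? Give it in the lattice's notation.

Worklist (12 pops):
  #1 pop 0: in=⊥ → 0 (was ⊥); enqueue []
  #2 pop 1: in=⊥ → ⊥ (no change)
  #3 pop 2: in=0 → 0 (was ⊥); enqueue [0,1]
  #4 pop 3: in=0 → ⊤ (was +); enqueue []
  #5 pop 4: in=⊤ → ⊤ (was ⊥); enqueue [2]
  #6 pop 0: in=0 → 0 (no change)
  #7 pop 1: in=0 → 0 (was ⊥); enqueue []
  #8 pop 2: in=⊤ → ⊤ (was 0); enqueue [0,1,3]
  #9 pop 0: in=⊤ → 0 (no change)
  #10 pop 1: in=⊤ → ⊤ (was 0); enqueue [2]
  #11 pop 3: in=⊤ → ⊤ (no change)
  #12 pop 2: in=⊤ → ⊤ (no change)

Fixpoint:
  val[0] = 0
  val[1] = ⊤
  val[2] = ⊤
  val[3] = ⊤
  val[4] = ⊤

⊤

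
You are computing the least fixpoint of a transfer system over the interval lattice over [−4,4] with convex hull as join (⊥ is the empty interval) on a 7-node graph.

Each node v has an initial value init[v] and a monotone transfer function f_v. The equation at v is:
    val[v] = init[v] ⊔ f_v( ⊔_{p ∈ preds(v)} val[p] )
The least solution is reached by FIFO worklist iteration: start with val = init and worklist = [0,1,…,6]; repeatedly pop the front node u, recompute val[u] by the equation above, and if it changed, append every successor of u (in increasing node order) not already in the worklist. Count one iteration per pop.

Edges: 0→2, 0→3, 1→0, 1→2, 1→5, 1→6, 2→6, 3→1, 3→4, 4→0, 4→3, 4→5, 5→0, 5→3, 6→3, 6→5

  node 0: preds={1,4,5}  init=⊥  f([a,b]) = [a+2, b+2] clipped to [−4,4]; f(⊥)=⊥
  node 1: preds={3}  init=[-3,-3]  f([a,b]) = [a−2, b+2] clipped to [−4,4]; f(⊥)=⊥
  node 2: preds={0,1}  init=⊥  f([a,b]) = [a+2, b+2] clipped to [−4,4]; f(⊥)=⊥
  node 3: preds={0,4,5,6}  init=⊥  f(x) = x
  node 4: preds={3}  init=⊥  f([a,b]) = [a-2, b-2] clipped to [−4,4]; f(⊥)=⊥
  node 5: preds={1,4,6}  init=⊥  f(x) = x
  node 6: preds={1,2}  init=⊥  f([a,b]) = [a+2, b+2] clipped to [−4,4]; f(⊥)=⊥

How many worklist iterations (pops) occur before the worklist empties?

25

Iteration log — 25 steps:
  step 1. node 0  ⊔preds=[-3,-3]  new=[-1,-1]  old=⊥  +wl: 
  step 2. node 1  ⊔preds=⊥  new=[-3,-3]  stable
  step 3. node 2  ⊔preds=[-3,-1]  new=[-1,1]  old=⊥  +wl: 
  step 4. node 3  ⊔preds=[-1,-1]  new=[-1,-1]  old=⊥  +wl: 1
  step 5. node 4  ⊔preds=[-1,-1]  new=[-3,-3]  old=⊥  +wl: 0,3
  step 6. node 5  ⊔preds=[-3,-3]  new=[-3,-3]  old=⊥  +wl: 
  step 7. node 6  ⊔preds=[-3,1]  new=[-1,3]  old=⊥  +wl: 5
  step 8. node 1  ⊔preds=[-1,-1]  new=[-3,1]  old=[-3,-3]  +wl: 2,6
  step 9. node 0  ⊔preds=[-3,1]  new=[-1,3]  old=[-1,-1]  +wl: 
  step 10. node 3  ⊔preds=[-3,3]  new=[-3,3]  old=[-1,-1]  +wl: 1,4
  step 11. node 5  ⊔preds=[-3,3]  new=[-3,3]  old=[-3,-3]  +wl: 0,3
  step 12. node 2  ⊔preds=[-3,3]  new=[-1,4]  old=[-1,1]  +wl: 
  step 13. node 6  ⊔preds=[-3,4]  new=[-1,4]  old=[-1,3]  +wl: 5
  step 14. node 1  ⊔preds=[-3,3]  new=[-4,4]  old=[-3,1]  +wl: 2,6
  step 15. node 4  ⊔preds=[-3,3]  new=[-4,1]  old=[-3,-3]  +wl: 
  step 16. node 0  ⊔preds=[-4,4]  new=[-2,4]  old=[-1,3]  +wl: 
  step 17. node 3  ⊔preds=[-4,4]  new=[-4,4]  old=[-3,3]  +wl: 1,4
  step 18. node 5  ⊔preds=[-4,4]  new=[-4,4]  old=[-3,3]  +wl: 0,3
  step 19. node 2  ⊔preds=[-4,4]  new=[-2,4]  old=[-1,4]  +wl: 
  step 20. node 6  ⊔preds=[-4,4]  new=[-2,4]  old=[-1,4]  +wl: 5
  step 21. node 1  ⊔preds=[-4,4]  new=[-4,4]  stable
  step 22. node 4  ⊔preds=[-4,4]  new=[-4,2]  old=[-4,1]  +wl: 
  step 23. node 0  ⊔preds=[-4,4]  new=[-2,4]  stable
  step 24. node 3  ⊔preds=[-4,4]  new=[-4,4]  stable
  step 25. node 5  ⊔preds=[-4,4]  new=[-4,4]  stable

Least fixpoint reached:
  node 0: [-2,4]
  node 1: [-4,4]
  node 2: [-2,4]
  node 3: [-4,4]
  node 4: [-4,2]
  node 5: [-4,4]
  node 6: [-2,4]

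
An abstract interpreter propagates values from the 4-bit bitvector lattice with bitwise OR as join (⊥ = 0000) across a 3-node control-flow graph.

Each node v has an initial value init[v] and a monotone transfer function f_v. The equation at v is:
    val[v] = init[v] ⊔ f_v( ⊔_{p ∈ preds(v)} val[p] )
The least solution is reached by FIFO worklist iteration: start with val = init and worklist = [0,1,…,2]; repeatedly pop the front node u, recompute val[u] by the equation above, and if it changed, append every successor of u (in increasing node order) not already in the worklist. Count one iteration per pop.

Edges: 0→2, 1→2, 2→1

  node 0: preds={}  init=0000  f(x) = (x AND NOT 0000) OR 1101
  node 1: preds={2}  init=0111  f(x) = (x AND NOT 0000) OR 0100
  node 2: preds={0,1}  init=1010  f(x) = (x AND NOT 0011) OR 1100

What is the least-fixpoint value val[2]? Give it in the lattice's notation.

Worklist (4 pops):
  #1 pop 0: in=0000 → 1101 (was 0000); enqueue []
  #2 pop 1: in=1010 → 1111 (was 0111); enqueue []
  #3 pop 2: in=1111 → 1110 (was 1010); enqueue [1]
  #4 pop 1: in=1110 → 1111 (no change)

Fixpoint:
  val[0] = 1101
  val[1] = 1111
  val[2] = 1110

1110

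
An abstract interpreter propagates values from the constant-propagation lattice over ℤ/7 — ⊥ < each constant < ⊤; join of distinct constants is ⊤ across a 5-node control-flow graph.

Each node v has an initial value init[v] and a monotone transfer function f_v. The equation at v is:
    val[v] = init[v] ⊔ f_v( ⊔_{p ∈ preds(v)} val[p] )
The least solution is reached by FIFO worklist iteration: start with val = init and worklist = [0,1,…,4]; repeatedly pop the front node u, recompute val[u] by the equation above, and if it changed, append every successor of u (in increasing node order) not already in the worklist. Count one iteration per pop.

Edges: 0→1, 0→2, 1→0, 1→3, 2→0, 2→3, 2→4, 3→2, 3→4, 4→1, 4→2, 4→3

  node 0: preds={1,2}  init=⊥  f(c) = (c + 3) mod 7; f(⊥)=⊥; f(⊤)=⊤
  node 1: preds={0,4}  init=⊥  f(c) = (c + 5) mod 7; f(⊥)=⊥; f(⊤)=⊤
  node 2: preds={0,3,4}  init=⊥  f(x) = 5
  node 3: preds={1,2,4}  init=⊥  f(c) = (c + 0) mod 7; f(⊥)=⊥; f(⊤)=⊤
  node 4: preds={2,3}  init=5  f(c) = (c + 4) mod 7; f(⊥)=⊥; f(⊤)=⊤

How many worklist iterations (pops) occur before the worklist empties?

Trace (10 dequeues):
  [1] u=0 | in ⊥ | out ⊥ | ==
  [2] u=1 | in 5 | out 3 | prev ⊥ | push {0}
  [3] u=2 | in 5 | out 5 | prev ⊥ | push {}
  [4] u=3 | in ⊤ | out ⊤ | prev ⊥ | push {2}
  [5] u=4 | in ⊤ | out ⊤ | prev 5 | push {1,3}
  [6] u=0 | in ⊤ | out ⊤ | prev ⊥ | push {}
  [7] u=2 | in ⊤ | out 5 | ==
  [8] u=1 | in ⊤ | out ⊤ | prev 3 | push {0}
  [9] u=3 | in ⊤ | out ⊤ | ==
  [10] u=0 | in ⊤ | out ⊤ | ==

Converged values:
  [0] ⊤
  [1] ⊤
  [2] 5
  [3] ⊤
  [4] ⊤

10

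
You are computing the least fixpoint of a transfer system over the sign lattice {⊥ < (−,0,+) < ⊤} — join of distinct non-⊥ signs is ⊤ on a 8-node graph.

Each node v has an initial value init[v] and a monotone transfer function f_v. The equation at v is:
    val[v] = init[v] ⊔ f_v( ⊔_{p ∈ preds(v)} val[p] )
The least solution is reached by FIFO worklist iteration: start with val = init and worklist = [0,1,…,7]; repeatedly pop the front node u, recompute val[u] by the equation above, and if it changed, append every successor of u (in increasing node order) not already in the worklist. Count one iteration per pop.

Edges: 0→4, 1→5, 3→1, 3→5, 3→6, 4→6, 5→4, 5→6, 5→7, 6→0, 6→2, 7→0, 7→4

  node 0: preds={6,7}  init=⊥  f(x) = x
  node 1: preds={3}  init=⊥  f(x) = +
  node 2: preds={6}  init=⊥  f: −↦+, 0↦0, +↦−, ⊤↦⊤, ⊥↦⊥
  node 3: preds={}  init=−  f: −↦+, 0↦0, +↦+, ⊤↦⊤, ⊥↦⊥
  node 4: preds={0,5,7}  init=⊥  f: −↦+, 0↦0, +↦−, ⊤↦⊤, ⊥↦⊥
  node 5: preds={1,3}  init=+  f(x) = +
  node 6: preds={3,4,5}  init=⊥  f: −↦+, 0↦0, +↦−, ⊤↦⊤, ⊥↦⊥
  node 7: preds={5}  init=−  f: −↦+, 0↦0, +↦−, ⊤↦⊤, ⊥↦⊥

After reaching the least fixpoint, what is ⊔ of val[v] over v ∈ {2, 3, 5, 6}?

Trace (11 dequeues):
  [1] u=0 | in − | out − | prev ⊥ | push {}
  [2] u=1 | in − | out + | prev ⊥ | push {}
  [3] u=2 | in ⊥ | out ⊥ | ==
  [4] u=3 | in ⊥ | out − | ==
  [5] u=4 | in ⊤ | out ⊤ | prev ⊥ | push {}
  [6] u=5 | in ⊤ | out + | ==
  [7] u=6 | in ⊤ | out ⊤ | prev ⊥ | push {0,2}
  [8] u=7 | in + | out − | ==
  [9] u=0 | in ⊤ | out ⊤ | prev − | push {4}
  [10] u=2 | in ⊤ | out ⊤ | prev ⊥ | push {}
  [11] u=4 | in ⊤ | out ⊤ | ==

Converged values:
  [0] ⊤
  [1] +
  [2] ⊤
  [3] −
  [4] ⊤
  [5] +
  [6] ⊤
  [7] −

⊤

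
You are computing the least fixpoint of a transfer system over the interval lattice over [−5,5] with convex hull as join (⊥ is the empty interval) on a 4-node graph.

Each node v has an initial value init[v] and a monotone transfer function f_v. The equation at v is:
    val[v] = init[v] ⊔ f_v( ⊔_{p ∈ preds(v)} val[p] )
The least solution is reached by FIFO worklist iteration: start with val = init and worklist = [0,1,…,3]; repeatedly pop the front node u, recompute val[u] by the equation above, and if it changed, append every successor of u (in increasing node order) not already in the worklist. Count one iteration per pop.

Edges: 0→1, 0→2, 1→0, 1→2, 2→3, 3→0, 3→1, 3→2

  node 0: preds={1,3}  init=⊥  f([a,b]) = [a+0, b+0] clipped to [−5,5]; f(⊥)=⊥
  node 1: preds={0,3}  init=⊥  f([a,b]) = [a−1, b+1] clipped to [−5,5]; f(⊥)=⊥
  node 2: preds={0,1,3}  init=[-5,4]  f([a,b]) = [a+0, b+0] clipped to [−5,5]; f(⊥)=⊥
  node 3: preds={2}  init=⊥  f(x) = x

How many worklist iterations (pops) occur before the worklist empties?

Iteration log — 12 steps:
  step 1. node 0  ⊔preds=⊥  new=⊥  stable
  step 2. node 1  ⊔preds=⊥  new=⊥  stable
  step 3. node 2  ⊔preds=⊥  new=[-5,4]  stable
  step 4. node 3  ⊔preds=[-5,4]  new=[-5,4]  old=⊥  +wl: 0,1,2
  step 5. node 0  ⊔preds=[-5,4]  new=[-5,4]  old=⊥  +wl: 
  step 6. node 1  ⊔preds=[-5,4]  new=[-5,5]  old=⊥  +wl: 0
  step 7. node 2  ⊔preds=[-5,5]  new=[-5,5]  old=[-5,4]  +wl: 3
  step 8. node 0  ⊔preds=[-5,5]  new=[-5,5]  old=[-5,4]  +wl: 1,2
  step 9. node 3  ⊔preds=[-5,5]  new=[-5,5]  old=[-5,4]  +wl: 0
  step 10. node 1  ⊔preds=[-5,5]  new=[-5,5]  stable
  step 11. node 2  ⊔preds=[-5,5]  new=[-5,5]  stable
  step 12. node 0  ⊔preds=[-5,5]  new=[-5,5]  stable

Least fixpoint reached:
  node 0: [-5,5]
  node 1: [-5,5]
  node 2: [-5,5]
  node 3: [-5,5]

12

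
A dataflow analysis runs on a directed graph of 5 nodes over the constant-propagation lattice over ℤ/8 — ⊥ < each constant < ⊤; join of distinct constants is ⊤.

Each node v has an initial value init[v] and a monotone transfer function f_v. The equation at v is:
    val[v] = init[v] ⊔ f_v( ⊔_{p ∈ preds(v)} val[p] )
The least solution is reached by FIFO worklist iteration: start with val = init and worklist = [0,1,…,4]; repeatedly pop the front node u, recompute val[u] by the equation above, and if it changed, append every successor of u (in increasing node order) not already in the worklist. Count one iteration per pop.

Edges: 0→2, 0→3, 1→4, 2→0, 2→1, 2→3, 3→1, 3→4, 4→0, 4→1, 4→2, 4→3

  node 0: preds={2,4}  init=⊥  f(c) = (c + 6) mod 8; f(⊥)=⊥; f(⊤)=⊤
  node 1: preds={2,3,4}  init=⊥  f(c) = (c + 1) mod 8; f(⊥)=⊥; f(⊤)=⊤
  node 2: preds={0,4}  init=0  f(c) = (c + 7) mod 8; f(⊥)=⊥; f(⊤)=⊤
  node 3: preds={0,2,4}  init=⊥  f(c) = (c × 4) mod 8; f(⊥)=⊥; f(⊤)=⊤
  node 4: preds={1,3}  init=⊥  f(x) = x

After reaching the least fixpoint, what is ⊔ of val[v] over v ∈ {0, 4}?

⊤

Worklist (10 pops):
  #1 pop 0: in=0 → 6 (was ⊥); enqueue []
  #2 pop 1: in=0 → 1 (was ⊥); enqueue []
  #3 pop 2: in=6 → ⊤ (was 0); enqueue [0,1]
  #4 pop 3: in=⊤ → ⊤ (was ⊥); enqueue []
  #5 pop 4: in=⊤ → ⊤ (was ⊥); enqueue [2,3]
  #6 pop 0: in=⊤ → ⊤ (was 6); enqueue []
  #7 pop 1: in=⊤ → ⊤ (was 1); enqueue [4]
  #8 pop 2: in=⊤ → ⊤ (no change)
  #9 pop 3: in=⊤ → ⊤ (no change)
  #10 pop 4: in=⊤ → ⊤ (no change)

Fixpoint:
  val[0] = ⊤
  val[1] = ⊤
  val[2] = ⊤
  val[3] = ⊤
  val[4] = ⊤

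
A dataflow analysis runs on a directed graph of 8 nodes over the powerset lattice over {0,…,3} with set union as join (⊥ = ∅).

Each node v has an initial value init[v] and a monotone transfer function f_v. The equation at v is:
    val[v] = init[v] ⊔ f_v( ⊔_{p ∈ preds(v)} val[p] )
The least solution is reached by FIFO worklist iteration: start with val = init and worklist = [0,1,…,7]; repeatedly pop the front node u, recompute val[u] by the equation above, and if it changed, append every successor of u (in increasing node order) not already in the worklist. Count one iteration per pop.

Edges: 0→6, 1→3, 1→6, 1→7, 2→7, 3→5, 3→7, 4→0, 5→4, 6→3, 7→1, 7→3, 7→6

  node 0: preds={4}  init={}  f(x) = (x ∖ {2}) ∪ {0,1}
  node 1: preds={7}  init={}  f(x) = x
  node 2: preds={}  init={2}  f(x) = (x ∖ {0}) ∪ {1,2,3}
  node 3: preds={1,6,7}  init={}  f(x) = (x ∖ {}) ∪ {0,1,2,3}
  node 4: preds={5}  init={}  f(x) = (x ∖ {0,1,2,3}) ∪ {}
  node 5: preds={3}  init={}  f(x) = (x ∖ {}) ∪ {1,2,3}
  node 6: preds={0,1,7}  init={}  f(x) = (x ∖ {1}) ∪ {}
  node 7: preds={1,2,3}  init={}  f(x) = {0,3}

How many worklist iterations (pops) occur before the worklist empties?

14

Trace (14 dequeues):
  [1] u=0 | in {} | out {0,1} | prev {} | push {}
  [2] u=1 | in {} | out {} | ==
  [3] u=2 | in {} | out {1,2,3} | prev {2} | push {}
  [4] u=3 | in {} | out {0,1,2,3} | prev {} | push {}
  [5] u=4 | in {} | out {} | ==
  [6] u=5 | in {0,1,2,3} | out {0,1,2,3} | prev {} | push {4}
  [7] u=6 | in {0,1} | out {0} | prev {} | push {3}
  [8] u=7 | in {0,1,2,3} | out {0,3} | prev {} | push {1,6}
  [9] u=4 | in {0,1,2,3} | out {} | ==
  [10] u=3 | in {0,3} | out {0,1,2,3} | ==
  [11] u=1 | in {0,3} | out {0,3} | prev {} | push {3,7}
  [12] u=6 | in {0,1,3} | out {0,3} | prev {0} | push {}
  [13] u=3 | in {0,3} | out {0,1,2,3} | ==
  [14] u=7 | in {0,1,2,3} | out {0,3} | ==

Converged values:
  [0] {0,1}
  [1] {0,3}
  [2] {1,2,3}
  [3] {0,1,2,3}
  [4] {}
  [5] {0,1,2,3}
  [6] {0,3}
  [7] {0,3}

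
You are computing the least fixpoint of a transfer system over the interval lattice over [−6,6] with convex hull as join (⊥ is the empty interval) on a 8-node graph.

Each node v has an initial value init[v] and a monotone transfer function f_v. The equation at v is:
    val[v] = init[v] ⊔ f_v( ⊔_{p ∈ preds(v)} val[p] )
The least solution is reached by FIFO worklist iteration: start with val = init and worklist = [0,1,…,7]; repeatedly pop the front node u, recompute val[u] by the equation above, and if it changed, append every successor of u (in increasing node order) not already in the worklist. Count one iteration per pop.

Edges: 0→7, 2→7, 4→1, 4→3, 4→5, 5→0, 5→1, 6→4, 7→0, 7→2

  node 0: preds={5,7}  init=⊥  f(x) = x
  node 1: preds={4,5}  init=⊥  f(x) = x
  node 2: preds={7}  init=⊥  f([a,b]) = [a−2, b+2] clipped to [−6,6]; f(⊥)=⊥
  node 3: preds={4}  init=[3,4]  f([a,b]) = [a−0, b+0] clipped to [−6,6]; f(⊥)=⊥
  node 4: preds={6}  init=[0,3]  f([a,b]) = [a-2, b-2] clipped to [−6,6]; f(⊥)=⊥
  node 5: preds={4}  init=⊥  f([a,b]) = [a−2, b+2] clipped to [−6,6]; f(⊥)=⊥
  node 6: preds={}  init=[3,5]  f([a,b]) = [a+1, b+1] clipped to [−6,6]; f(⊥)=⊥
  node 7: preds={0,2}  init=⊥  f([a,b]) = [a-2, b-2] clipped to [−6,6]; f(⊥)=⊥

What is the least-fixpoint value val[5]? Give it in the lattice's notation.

Worklist (17 pops):
  #1 pop 0: in=⊥ → ⊥ (no change)
  #2 pop 1: in=[0,3] → [0,3] (was ⊥); enqueue []
  #3 pop 2: in=⊥ → ⊥ (no change)
  #4 pop 3: in=[0,3] → [0,4] (was [3,4]); enqueue []
  #5 pop 4: in=[3,5] → [0,3] (no change)
  #6 pop 5: in=[0,3] → [-2,5] (was ⊥); enqueue [0,1]
  #7 pop 6: in=⊥ → [3,5] (no change)
  #8 pop 7: in=⊥ → ⊥ (no change)
  #9 pop 0: in=[-2,5] → [-2,5] (was ⊥); enqueue [7]
  #10 pop 1: in=[-2,5] → [-2,5] (was [0,3]); enqueue []
  #11 pop 7: in=[-2,5] → [-4,3] (was ⊥); enqueue [0,2]
  #12 pop 0: in=[-4,5] → [-4,5] (was [-2,5]); enqueue [7]
  #13 pop 2: in=[-4,3] → [-6,5] (was ⊥); enqueue []
  #14 pop 7: in=[-6,5] → [-6,3] (was [-4,3]); enqueue [0,2]
  #15 pop 0: in=[-6,5] → [-6,5] (was [-4,5]); enqueue [7]
  #16 pop 2: in=[-6,3] → [-6,5] (no change)
  #17 pop 7: in=[-6,5] → [-6,3] (no change)

Fixpoint:
  val[0] = [-6,5]
  val[1] = [-2,5]
  val[2] = [-6,5]
  val[3] = [0,4]
  val[4] = [0,3]
  val[5] = [-2,5]
  val[6] = [3,5]
  val[7] = [-6,3]

[-2,5]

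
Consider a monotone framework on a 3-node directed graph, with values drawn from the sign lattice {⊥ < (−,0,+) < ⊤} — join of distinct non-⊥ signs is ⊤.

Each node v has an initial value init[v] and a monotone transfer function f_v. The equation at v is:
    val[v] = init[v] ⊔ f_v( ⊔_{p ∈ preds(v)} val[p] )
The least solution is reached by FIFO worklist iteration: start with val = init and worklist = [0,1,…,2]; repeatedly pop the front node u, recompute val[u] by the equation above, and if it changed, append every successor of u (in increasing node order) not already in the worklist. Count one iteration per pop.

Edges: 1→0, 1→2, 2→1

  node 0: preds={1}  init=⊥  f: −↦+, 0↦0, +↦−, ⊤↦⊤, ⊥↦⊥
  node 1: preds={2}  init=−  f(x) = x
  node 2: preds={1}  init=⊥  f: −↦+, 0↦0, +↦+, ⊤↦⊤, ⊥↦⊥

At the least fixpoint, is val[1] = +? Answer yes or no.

Trace (7 dequeues):
  [1] u=0 | in − | out + | prev ⊥ | push {}
  [2] u=1 | in ⊥ | out − | ==
  [3] u=2 | in − | out + | prev ⊥ | push {1}
  [4] u=1 | in + | out ⊤ | prev − | push {0,2}
  [5] u=0 | in ⊤ | out ⊤ | prev + | push {}
  [6] u=2 | in ⊤ | out ⊤ | prev + | push {1}
  [7] u=1 | in ⊤ | out ⊤ | ==

Converged values:
  [0] ⊤
  [1] ⊤
  [2] ⊤

no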